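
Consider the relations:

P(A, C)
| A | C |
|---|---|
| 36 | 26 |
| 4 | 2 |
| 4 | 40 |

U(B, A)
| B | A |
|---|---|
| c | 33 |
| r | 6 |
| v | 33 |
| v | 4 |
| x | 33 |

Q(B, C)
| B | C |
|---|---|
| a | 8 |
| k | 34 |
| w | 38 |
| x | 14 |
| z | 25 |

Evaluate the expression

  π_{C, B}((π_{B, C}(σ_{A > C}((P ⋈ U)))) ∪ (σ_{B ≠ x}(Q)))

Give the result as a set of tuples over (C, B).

{(2, v), (25, z), (34, k), (38, w), (8, a)}

Joining P and U on A yields {(4, 2, v), (4, 40, v)}.
σ[A > C]: keep tuples satisfying A > C → {(4, 2, v)}
π_{B, C} gives {(v, 2)}.
σ[B ≠ x]: keep tuples satisfying B ≠ x → {(a, 8), (k, 34), (w, 38), (z, 25)}
Union: {(v, 2)} with {(a, 8), (k, 34), (w, 38), (z, 25)} → {(a, 8), (k, 34), (v, 2), (w, 38), (z, 25)}
π_{C, B} gives {(2, v), (25, z), (34, k), (38, w), (8, a)}.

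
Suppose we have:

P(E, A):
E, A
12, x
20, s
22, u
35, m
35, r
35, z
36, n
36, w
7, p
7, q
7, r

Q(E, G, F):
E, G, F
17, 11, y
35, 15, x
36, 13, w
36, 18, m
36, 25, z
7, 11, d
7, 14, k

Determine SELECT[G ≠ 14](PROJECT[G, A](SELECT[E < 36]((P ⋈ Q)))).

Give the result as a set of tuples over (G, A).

{(11, p), (11, q), (11, r), (15, m), (15, r), (15, z)}

Joining P and Q on E yields {(35, m, 15, x), (35, r, 15, x), (35, z, 15, x), (36, n, 13, w), (36, n, 18, m), (36, n, 25, z), (36, w, 13, w), (36, w, 18, m), (36, w, 25, z), (7, p, 11, d), (7, p, 14, k), (7, q, 11, d), (7, q, 14, k), (7, r, 11, d), (7, r, 14, k)}.
Selection E < 36: {(35, m, 15, x), (35, r, 15, x), (35, z, 15, x), (7, p, 11, d), (7, p, 14, k), (7, q, 11, d), (7, q, 14, k), (7, r, 11, d), (7, r, 14, k)}
Projecting to G, A: {(11, p), (11, q), (11, r), (14, p), (14, q), (14, r), (15, m), (15, r), (15, z)}
Selection G ≠ 14: {(11, p), (11, q), (11, r), (15, m), (15, r), (15, z)}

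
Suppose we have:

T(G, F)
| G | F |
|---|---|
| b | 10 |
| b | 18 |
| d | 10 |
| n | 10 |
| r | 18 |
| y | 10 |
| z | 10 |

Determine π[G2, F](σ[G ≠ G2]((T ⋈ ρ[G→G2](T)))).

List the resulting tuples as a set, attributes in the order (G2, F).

ρ[G→G2]: schema becomes (G2, F); tuples unchanged.
T ⋈ ρ[G→G2](T) (natural join on F): {(b, 10, b), (b, 10, d), (b, 10, n), (b, 10, y), (b, 10, z), (b, 18, b), (b, 18, r), (d, 10, b), (d, 10, d), (d, 10, n), (d, 10, y), (d, 10, z), (n, 10, b), (n, 10, d), (n, 10, n), (n, 10, y), (n, 10, z), (r, 18, b), (r, 18, r), (y, 10, b), (y, 10, d), (y, 10, n), (y, 10, y), (y, 10, z), (z, 10, b), (z, 10, d), (z, 10, n), (z, 10, y), (z, 10, z)}
Apply σ_{G ≠ G2}; surviving tuples: {(b, 10, d), (b, 10, n), (b, 10, y), (b, 10, z), (b, 18, r), (d, 10, b), (d, 10, n), (d, 10, y), (d, 10, z), (n, 10, b), (n, 10, d), (n, 10, y), (n, 10, z), (r, 18, b), (y, 10, b), (y, 10, d), (y, 10, n), (y, 10, z), (z, 10, b), (z, 10, d), (z, 10, n), (z, 10, y)}
Keep only column(s) G2, F (15 duplicate(s) eliminated): {(b, 10), (b, 18), (d, 10), (n, 10), (r, 18), (y, 10), (z, 10)}

{(b, 10), (b, 18), (d, 10), (n, 10), (r, 18), (y, 10), (z, 10)}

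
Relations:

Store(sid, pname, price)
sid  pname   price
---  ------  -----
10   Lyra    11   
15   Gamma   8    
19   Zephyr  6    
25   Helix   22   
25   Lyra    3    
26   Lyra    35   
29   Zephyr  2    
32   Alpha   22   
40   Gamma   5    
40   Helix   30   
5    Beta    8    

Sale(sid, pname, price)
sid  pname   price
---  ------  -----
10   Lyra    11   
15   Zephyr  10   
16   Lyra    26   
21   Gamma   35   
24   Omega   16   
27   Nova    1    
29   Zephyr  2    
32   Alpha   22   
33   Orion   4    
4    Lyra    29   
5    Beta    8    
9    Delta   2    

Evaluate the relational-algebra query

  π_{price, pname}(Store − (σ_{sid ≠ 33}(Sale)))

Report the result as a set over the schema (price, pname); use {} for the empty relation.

{(22, Helix), (3, Lyra), (30, Helix), (35, Lyra), (5, Gamma), (6, Zephyr), (8, Gamma)}

Filtering on sid ≠ 33 leaves {(10, Lyra, 11), (15, Zephyr, 10), (16, Lyra, 26), (21, Gamma, 35), (24, Omega, 16), (27, Nova, 1), (29, Zephyr, 2), (32, Alpha, 22), (4, Lyra, 29), (5, Beta, 8), (9, Delta, 2)}.
Taking the difference: {(15, Gamma, 8), (19, Zephyr, 6), (25, Helix, 22), (25, Lyra, 3), (26, Lyra, 35), (40, Gamma, 5), (40, Helix, 30)}
Projecting to price, pname: {(22, Helix), (3, Lyra), (30, Helix), (35, Lyra), (5, Gamma), (6, Zephyr), (8, Gamma)}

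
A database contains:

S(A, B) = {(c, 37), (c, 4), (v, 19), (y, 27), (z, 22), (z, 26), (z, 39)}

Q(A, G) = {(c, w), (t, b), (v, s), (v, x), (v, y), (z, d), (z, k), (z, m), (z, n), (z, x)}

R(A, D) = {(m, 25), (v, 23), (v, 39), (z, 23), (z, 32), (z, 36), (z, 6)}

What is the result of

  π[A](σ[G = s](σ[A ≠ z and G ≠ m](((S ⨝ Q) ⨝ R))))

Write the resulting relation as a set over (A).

Natural join on A: {(c, 37, w), (c, 4, w), (v, 19, s), (v, 19, x), (v, 19, y), (z, 22, d), (z, 22, k), (z, 22, m), (z, 22, n), (z, 22, x), (z, 26, d), (z, 26, k), (z, 26, m), (z, 26, n), (z, 26, x), (z, 39, d), (z, 39, k), (z, 39, m), (z, 39, n), (z, 39, x)}
Natural join on A: {(v, 19, s, 23), (v, 19, s, 39), (v, 19, x, 23), (v, 19, x, 39), (v, 19, y, 23), (v, 19, y, 39), (z, 22, d, 23), (z, 22, d, 32), (z, 22, d, 36), (z, 22, d, 6), (z, 22, k, 23), (z, 22, k, 32), (z, 22, k, 36), (z, 22, k, 6), (z, 22, m, 23), (z, 22, m, 32), (z, 22, m, 36), (z, 22, m, 6), (z, 22, n, 23), (z, 22, n, 32), (z, 22, n, 36), (z, 22, n, 6), (z, 22, x, 23), (z, 22, x, 32), (z, 22, x, 36), (z, 22, x, 6), (z, 26, d, 23), (z, 26, d, 32), (z, 26, d, 36), (z, 26, d, 6), (z, 26, k, 23), (z, 26, k, 32), (z, 26, k, 36), (z, 26, k, 6), (z, 26, m, 23), (z, 26, m, 32), (z, 26, m, 36), (z, 26, m, 6), (z, 26, n, 23), (z, 26, n, 32), (z, 26, n, 36), (z, 26, n, 6), (z, 26, x, 23), (z, 26, x, 32), (z, 26, x, 36), (z, 26, x, 6), (z, 39, d, 23), (z, 39, d, 32), (z, 39, d, 36), (z, 39, d, 6), (z, 39, k, 23), (z, 39, k, 32), (z, 39, k, 36), (z, 39, k, 6), (z, 39, m, 23), (z, 39, m, 32), (z, 39, m, 36), (z, 39, m, 6), (z, 39, n, 23), (z, 39, n, 32), (z, 39, n, 36), (z, 39, n, 6), (z, 39, x, 23), (z, 39, x, 32), (z, 39, x, 36), (z, 39, x, 6)}
Filtering on A ≠ z and G ≠ m leaves {(v, 19, s, 23), (v, 19, s, 39), (v, 19, x, 23), (v, 19, x, 39), (v, 19, y, 23), (v, 19, y, 39)}.
Filtering on G = s leaves {(v, 19, s, 23), (v, 19, s, 39)}.
π_{A} gives {v} (1 duplicate(s) eliminated).

{v}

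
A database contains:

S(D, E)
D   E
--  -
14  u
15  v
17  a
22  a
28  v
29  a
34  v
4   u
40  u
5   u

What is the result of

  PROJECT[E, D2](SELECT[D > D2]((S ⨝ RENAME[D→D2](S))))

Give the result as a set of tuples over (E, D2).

{(a, 17), (a, 22), (u, 14), (u, 4), (u, 5), (v, 15), (v, 28)}

ρ[D→D2]: schema becomes (D2, E); tuples unchanged.
Natural join on E: {(14, u, 14), (14, u, 4), (14, u, 40), (14, u, 5), (15, v, 15), (15, v, 28), (15, v, 34), (17, a, 17), (17, a, 22), (17, a, 29), (22, a, 17), (22, a, 22), (22, a, 29), (28, v, 15), (28, v, 28), (28, v, 34), (29, a, 17), (29, a, 22), (29, a, 29), (34, v, 15), (34, v, 28), (34, v, 34), (4, u, 14), (4, u, 4), (4, u, 40), (4, u, 5), (40, u, 14), (40, u, 4), (40, u, 40), (40, u, 5), (5, u, 14), (5, u, 4), (5, u, 40), (5, u, 5)}
σ[D > D2]: keep tuples satisfying D > D2 → {(14, u, 4), (14, u, 5), (22, a, 17), (28, v, 15), (29, a, 17), (29, a, 22), (34, v, 15), (34, v, 28), (40, u, 14), (40, u, 4), (40, u, 5), (5, u, 4)}
π_{E, D2} gives {(a, 17), (a, 22), (u, 14), (u, 4), (u, 5), (v, 15), (v, 28)} (5 duplicate(s) eliminated).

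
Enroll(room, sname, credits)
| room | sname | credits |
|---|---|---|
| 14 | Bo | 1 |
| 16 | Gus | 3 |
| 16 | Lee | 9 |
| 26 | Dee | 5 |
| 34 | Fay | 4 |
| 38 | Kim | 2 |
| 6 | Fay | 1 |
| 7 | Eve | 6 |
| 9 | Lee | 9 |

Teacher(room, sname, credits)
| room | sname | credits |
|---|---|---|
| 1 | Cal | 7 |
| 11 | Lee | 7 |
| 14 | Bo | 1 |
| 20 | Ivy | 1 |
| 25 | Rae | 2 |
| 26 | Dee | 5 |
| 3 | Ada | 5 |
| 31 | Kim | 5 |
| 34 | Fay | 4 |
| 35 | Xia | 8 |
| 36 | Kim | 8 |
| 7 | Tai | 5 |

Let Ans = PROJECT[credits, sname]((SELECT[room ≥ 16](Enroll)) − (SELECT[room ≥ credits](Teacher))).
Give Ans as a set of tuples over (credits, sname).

{(2, Kim), (3, Gus), (9, Lee)}

σ[room ≥ 16]: keep tuples satisfying room ≥ 16 → {(16, Gus, 3), (16, Lee, 9), (26, Dee, 5), (34, Fay, 4), (38, Kim, 2)}
σ[room ≥ credits]: keep tuples satisfying room ≥ credits → {(11, Lee, 7), (14, Bo, 1), (20, Ivy, 1), (25, Rae, 2), (26, Dee, 5), (31, Kim, 5), (34, Fay, 4), (35, Xia, 8), (36, Kim, 8), (7, Tai, 5)}
Difference: {(16, Gus, 3), (16, Lee, 9), (26, Dee, 5), (34, Fay, 4), (38, Kim, 2)} with {(11, Lee, 7), (14, Bo, 1), (20, Ivy, 1), (25, Rae, 2), (26, Dee, 5), (31, Kim, 5), (34, Fay, 4), (35, Xia, 8), (36, Kim, 8), (7, Tai, 5)} → {(16, Gus, 3), (16, Lee, 9), (38, Kim, 2)}
π_{credits, sname} gives {(2, Kim), (3, Gus), (9, Lee)}.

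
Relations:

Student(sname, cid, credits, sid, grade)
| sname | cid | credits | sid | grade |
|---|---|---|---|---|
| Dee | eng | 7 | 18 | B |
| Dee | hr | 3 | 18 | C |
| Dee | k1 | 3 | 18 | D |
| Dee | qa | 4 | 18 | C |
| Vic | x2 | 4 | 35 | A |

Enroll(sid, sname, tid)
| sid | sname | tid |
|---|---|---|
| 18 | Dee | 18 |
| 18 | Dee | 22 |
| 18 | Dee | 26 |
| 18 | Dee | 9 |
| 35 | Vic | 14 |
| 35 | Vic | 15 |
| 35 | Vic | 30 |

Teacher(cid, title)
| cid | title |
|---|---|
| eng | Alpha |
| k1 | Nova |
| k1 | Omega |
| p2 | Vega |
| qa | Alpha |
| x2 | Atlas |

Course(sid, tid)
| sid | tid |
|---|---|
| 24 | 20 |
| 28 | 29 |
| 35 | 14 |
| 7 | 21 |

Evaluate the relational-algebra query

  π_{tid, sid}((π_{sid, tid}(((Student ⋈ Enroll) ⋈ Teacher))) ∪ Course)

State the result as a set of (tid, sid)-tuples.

Natural join on sname, sid: {(Dee, eng, 7, 18, B, 18), (Dee, eng, 7, 18, B, 22), (Dee, eng, 7, 18, B, 26), (Dee, eng, 7, 18, B, 9), (Dee, hr, 3, 18, C, 18), (Dee, hr, 3, 18, C, 22), (Dee, hr, 3, 18, C, 26), (Dee, hr, 3, 18, C, 9), (Dee, k1, 3, 18, D, 18), (Dee, k1, 3, 18, D, 22), (Dee, k1, 3, 18, D, 26), (Dee, k1, 3, 18, D, 9), (Dee, qa, 4, 18, C, 18), (Dee, qa, 4, 18, C, 22), (Dee, qa, 4, 18, C, 26), (Dee, qa, 4, 18, C, 9), (Vic, x2, 4, 35, A, 14), (Vic, x2, 4, 35, A, 15), (Vic, x2, 4, 35, A, 30)}
Natural join on cid: {(Dee, eng, 7, 18, B, 18, Alpha), (Dee, eng, 7, 18, B, 22, Alpha), (Dee, eng, 7, 18, B, 26, Alpha), (Dee, eng, 7, 18, B, 9, Alpha), (Dee, k1, 3, 18, D, 18, Nova), (Dee, k1, 3, 18, D, 18, Omega), (Dee, k1, 3, 18, D, 22, Nova), (Dee, k1, 3, 18, D, 22, Omega), (Dee, k1, 3, 18, D, 26, Nova), (Dee, k1, 3, 18, D, 26, Omega), (Dee, k1, 3, 18, D, 9, Nova), (Dee, k1, 3, 18, D, 9, Omega), (Dee, qa, 4, 18, C, 18, Alpha), (Dee, qa, 4, 18, C, 22, Alpha), (Dee, qa, 4, 18, C, 26, Alpha), (Dee, qa, 4, 18, C, 9, Alpha), (Vic, x2, 4, 35, A, 14, Atlas), (Vic, x2, 4, 35, A, 15, Atlas), (Vic, x2, 4, 35, A, 30, Atlas)}
π[sid, tid]: project onto (sid, tid) (12 duplicate(s) eliminated) → {(18, 18), (18, 22), (18, 26), (18, 9), (35, 14), (35, 15), (35, 30)}
Taking the union: {(18, 18), (18, 22), (18, 26), (18, 9), (24, 20), (28, 29), (35, 14), (35, 15), (35, 30), (7, 21)}
π[tid, sid]: project onto (tid, sid) → {(14, 35), (15, 35), (18, 18), (20, 24), (21, 7), (22, 18), (26, 18), (29, 28), (30, 35), (9, 18)}

{(14, 35), (15, 35), (18, 18), (20, 24), (21, 7), (22, 18), (26, 18), (29, 28), (30, 35), (9, 18)}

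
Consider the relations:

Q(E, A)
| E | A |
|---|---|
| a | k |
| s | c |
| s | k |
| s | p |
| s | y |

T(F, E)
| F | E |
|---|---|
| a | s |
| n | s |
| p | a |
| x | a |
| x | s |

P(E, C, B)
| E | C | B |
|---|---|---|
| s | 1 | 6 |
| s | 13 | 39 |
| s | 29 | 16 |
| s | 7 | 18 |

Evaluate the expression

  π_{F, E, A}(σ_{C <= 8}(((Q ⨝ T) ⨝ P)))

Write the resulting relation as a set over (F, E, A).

{(a, s, c), (a, s, k), (a, s, p), (a, s, y), (n, s, c), (n, s, k), (n, s, p), (n, s, y), (x, s, c), (x, s, k), (x, s, p), (x, s, y)}

Natural join on E: {(a, k, p), (a, k, x), (s, c, a), (s, c, n), (s, c, x), (s, k, a), (s, k, n), (s, k, x), (s, p, a), (s, p, n), (s, p, x), (s, y, a), (s, y, n), (s, y, x)}
Natural join on E: {(s, c, a, 1, 6), (s, c, a, 13, 39), (s, c, a, 29, 16), (s, c, a, 7, 18), (s, c, n, 1, 6), (s, c, n, 13, 39), (s, c, n, 29, 16), (s, c, n, 7, 18), (s, c, x, 1, 6), (s, c, x, 13, 39), (s, c, x, 29, 16), (s, c, x, 7, 18), (s, k, a, 1, 6), (s, k, a, 13, 39), (s, k, a, 29, 16), (s, k, a, 7, 18), (s, k, n, 1, 6), (s, k, n, 13, 39), (s, k, n, 29, 16), (s, k, n, 7, 18), (s, k, x, 1, 6), (s, k, x, 13, 39), (s, k, x, 29, 16), (s, k, x, 7, 18), (s, p, a, 1, 6), (s, p, a, 13, 39), (s, p, a, 29, 16), (s, p, a, 7, 18), (s, p, n, 1, 6), (s, p, n, 13, 39), (s, p, n, 29, 16), (s, p, n, 7, 18), (s, p, x, 1, 6), (s, p, x, 13, 39), (s, p, x, 29, 16), (s, p, x, 7, 18), (s, y, a, 1, 6), (s, y, a, 13, 39), (s, y, a, 29, 16), (s, y, a, 7, 18), (s, y, n, 1, 6), (s, y, n, 13, 39), (s, y, n, 29, 16), (s, y, n, 7, 18), (s, y, x, 1, 6), (s, y, x, 13, 39), (s, y, x, 29, 16), (s, y, x, 7, 18)}
Filtering on C <= 8 leaves {(s, c, a, 1, 6), (s, c, a, 7, 18), (s, c, n, 1, 6), (s, c, n, 7, 18), (s, c, x, 1, 6), (s, c, x, 7, 18), (s, k, a, 1, 6), (s, k, a, 7, 18), (s, k, n, 1, 6), (s, k, n, 7, 18), (s, k, x, 1, 6), (s, k, x, 7, 18), (s, p, a, 1, 6), (s, p, a, 7, 18), (s, p, n, 1, 6), (s, p, n, 7, 18), (s, p, x, 1, 6), (s, p, x, 7, 18), (s, y, a, 1, 6), (s, y, a, 7, 18), (s, y, n, 1, 6), (s, y, n, 7, 18), (s, y, x, 1, 6), (s, y, x, 7, 18)}.
π[F, E, A]: project onto (F, E, A) (12 duplicate(s) eliminated) → {(a, s, c), (a, s, k), (a, s, p), (a, s, y), (n, s, c), (n, s, k), (n, s, p), (n, s, y), (x, s, c), (x, s, k), (x, s, p), (x, s, y)}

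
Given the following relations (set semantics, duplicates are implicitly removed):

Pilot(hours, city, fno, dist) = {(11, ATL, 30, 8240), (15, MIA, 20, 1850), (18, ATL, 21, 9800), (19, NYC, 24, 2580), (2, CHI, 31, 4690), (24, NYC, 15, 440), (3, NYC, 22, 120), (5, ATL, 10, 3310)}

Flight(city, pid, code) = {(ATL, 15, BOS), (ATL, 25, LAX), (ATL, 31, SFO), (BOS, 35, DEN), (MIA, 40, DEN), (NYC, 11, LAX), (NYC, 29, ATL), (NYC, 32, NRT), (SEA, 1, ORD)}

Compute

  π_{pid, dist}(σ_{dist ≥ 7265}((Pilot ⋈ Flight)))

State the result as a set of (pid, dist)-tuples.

{(15, 8240), (15, 9800), (25, 8240), (25, 9800), (31, 8240), (31, 9800)}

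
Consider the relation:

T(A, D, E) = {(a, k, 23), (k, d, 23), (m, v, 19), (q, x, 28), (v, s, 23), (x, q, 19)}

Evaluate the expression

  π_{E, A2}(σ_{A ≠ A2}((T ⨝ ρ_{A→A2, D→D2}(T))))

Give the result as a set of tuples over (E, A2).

{(19, m), (19, x), (23, a), (23, k), (23, v)}

ρ[A→A2, D→D2]: schema becomes (A2, D2, E); tuples unchanged.
T ⋈ ρ_{A→A2, D→D2}(T) (natural join on E): {(a, k, 23, a, k), (a, k, 23, k, d), (a, k, 23, v, s), (k, d, 23, a, k), (k, d, 23, k, d), (k, d, 23, v, s), (m, v, 19, m, v), (m, v, 19, x, q), (q, x, 28, q, x), (v, s, 23, a, k), (v, s, 23, k, d), (v, s, 23, v, s), (x, q, 19, m, v), (x, q, 19, x, q)}
Filtering on A ≠ A2 leaves {(a, k, 23, k, d), (a, k, 23, v, s), (k, d, 23, a, k), (k, d, 23, v, s), (m, v, 19, x, q), (v, s, 23, a, k), (v, s, 23, k, d), (x, q, 19, m, v)}.
π_{E, A2} gives {(19, m), (19, x), (23, a), (23, k), (23, v)} (3 duplicate(s) eliminated).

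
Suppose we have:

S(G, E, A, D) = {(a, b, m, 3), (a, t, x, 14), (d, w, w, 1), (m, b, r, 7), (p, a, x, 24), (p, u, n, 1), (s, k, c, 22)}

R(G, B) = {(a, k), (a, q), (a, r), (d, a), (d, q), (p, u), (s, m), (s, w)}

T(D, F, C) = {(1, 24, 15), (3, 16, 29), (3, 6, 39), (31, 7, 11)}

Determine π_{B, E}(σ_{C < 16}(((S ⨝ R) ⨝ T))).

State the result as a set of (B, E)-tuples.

Natural join on G: {(a, b, m, 3, k), (a, b, m, 3, q), (a, b, m, 3, r), (a, t, x, 14, k), (a, t, x, 14, q), (a, t, x, 14, r), (d, w, w, 1, a), (d, w, w, 1, q), (p, a, x, 24, u), (p, u, n, 1, u), (s, k, c, 22, m), (s, k, c, 22, w)}
Natural join on D: {(a, b, m, 3, k, 16, 29), (a, b, m, 3, k, 6, 39), (a, b, m, 3, q, 16, 29), (a, b, m, 3, q, 6, 39), (a, b, m, 3, r, 16, 29), (a, b, m, 3, r, 6, 39), (d, w, w, 1, a, 24, 15), (d, w, w, 1, q, 24, 15), (p, u, n, 1, u, 24, 15)}
Selection C < 16: {(d, w, w, 1, a, 24, 15), (d, w, w, 1, q, 24, 15), (p, u, n, 1, u, 24, 15)}
Projecting to B, E: {(a, w), (q, w), (u, u)}

{(a, w), (q, w), (u, u)}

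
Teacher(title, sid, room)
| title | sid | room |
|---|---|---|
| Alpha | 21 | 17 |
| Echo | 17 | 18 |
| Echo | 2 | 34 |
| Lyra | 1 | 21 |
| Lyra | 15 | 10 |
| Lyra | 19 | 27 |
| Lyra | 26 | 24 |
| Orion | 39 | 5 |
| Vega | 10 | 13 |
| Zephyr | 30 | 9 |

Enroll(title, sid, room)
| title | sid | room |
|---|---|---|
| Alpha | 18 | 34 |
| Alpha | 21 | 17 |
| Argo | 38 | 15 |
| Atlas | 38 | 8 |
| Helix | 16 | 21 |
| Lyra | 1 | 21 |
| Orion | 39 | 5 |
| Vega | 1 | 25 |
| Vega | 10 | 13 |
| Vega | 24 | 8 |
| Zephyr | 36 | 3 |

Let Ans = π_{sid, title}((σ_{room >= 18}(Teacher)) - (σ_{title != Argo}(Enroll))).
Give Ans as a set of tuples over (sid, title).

Apply σ_{room >= 18}; surviving tuples: {(Echo, 17, 18), (Echo, 2, 34), (Lyra, 1, 21), (Lyra, 19, 27), (Lyra, 26, 24)}
Apply σ_{title != Argo}; surviving tuples: {(Alpha, 18, 34), (Alpha, 21, 17), (Atlas, 38, 8), (Helix, 16, 21), (Lyra, 1, 21), (Orion, 39, 5), (Vega, 1, 25), (Vega, 10, 13), (Vega, 24, 8), (Zephyr, 36, 3)}
Difference: {(Echo, 17, 18), (Echo, 2, 34), (Lyra, 1, 21), (Lyra, 19, 27), (Lyra, 26, 24)} with {(Alpha, 18, 34), (Alpha, 21, 17), (Atlas, 38, 8), (Helix, 16, 21), (Lyra, 1, 21), (Orion, 39, 5), (Vega, 1, 25), (Vega, 10, 13), (Vega, 24, 8), (Zephyr, 36, 3)} → {(Echo, 17, 18), (Echo, 2, 34), (Lyra, 19, 27), (Lyra, 26, 24)}
π[sid, title]: project onto (sid, title) → {(17, Echo), (19, Lyra), (2, Echo), (26, Lyra)}

{(17, Echo), (19, Lyra), (2, Echo), (26, Lyra)}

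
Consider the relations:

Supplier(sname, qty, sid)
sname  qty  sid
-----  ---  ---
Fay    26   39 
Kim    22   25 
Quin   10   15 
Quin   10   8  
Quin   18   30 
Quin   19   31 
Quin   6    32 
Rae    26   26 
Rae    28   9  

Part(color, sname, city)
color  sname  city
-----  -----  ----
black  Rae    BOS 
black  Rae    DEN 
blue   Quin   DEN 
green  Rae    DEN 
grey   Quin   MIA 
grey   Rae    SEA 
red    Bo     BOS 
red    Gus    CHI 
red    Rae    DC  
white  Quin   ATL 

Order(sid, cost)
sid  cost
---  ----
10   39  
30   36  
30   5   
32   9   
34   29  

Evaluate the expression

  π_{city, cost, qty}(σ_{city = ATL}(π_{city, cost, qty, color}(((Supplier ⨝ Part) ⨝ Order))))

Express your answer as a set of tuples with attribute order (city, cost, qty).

{(ATL, 36, 18), (ATL, 5, 18), (ATL, 9, 6)}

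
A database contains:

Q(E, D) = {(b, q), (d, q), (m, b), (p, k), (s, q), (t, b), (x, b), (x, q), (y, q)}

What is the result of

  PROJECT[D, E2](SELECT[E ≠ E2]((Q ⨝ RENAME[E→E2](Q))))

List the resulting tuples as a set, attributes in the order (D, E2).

ρ[E→E2]: schema becomes (E2, D); tuples unchanged.
Natural join on D: {(b, q, b), (b, q, d), (b, q, s), (b, q, x), (b, q, y), (d, q, b), (d, q, d), (d, q, s), (d, q, x), (d, q, y), (m, b, m), (m, b, t), (m, b, x), (p, k, p), (s, q, b), (s, q, d), (s, q, s), (s, q, x), (s, q, y), (t, b, m), (t, b, t), (t, b, x), (x, b, m), (x, b, t), (x, b, x), (x, q, b), (x, q, d), (x, q, s), (x, q, x), (x, q, y), (y, q, b), (y, q, d), (y, q, s), (y, q, x), (y, q, y)}
Filtering on E ≠ E2 leaves {(b, q, d), (b, q, s), (b, q, x), (b, q, y), (d, q, b), (d, q, s), (d, q, x), (d, q, y), (m, b, t), (m, b, x), (s, q, b), (s, q, d), (s, q, x), (s, q, y), (t, b, m), (t, b, x), (x, b, m), (x, b, t), (x, q, b), (x, q, d), (x, q, s), (x, q, y), (y, q, b), (y, q, d), (y, q, s), (y, q, x)}.
π[D, E2]: project onto (D, E2) (18 duplicate(s) eliminated) → {(b, m), (b, t), (b, x), (q, b), (q, d), (q, s), (q, x), (q, y)}

{(b, m), (b, t), (b, x), (q, b), (q, d), (q, s), (q, x), (q, y)}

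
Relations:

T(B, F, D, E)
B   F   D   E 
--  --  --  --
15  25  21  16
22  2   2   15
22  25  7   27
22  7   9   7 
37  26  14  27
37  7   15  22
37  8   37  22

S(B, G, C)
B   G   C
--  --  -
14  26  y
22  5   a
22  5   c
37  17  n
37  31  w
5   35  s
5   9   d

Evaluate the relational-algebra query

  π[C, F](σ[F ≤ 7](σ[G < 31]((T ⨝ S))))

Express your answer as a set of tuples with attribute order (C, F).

T ⋈ S (natural join on B): {(22, 2, 2, 15, 5, a), (22, 2, 2, 15, 5, c), (22, 25, 7, 27, 5, a), (22, 25, 7, 27, 5, c), (22, 7, 9, 7, 5, a), (22, 7, 9, 7, 5, c), (37, 26, 14, 27, 17, n), (37, 26, 14, 27, 31, w), (37, 7, 15, 22, 17, n), (37, 7, 15, 22, 31, w), (37, 8, 37, 22, 17, n), (37, 8, 37, 22, 31, w)}
Selection G < 31: {(22, 2, 2, 15, 5, a), (22, 2, 2, 15, 5, c), (22, 25, 7, 27, 5, a), (22, 25, 7, 27, 5, c), (22, 7, 9, 7, 5, a), (22, 7, 9, 7, 5, c), (37, 26, 14, 27, 17, n), (37, 7, 15, 22, 17, n), (37, 8, 37, 22, 17, n)}
Selection F ≤ 7: {(22, 2, 2, 15, 5, a), (22, 2, 2, 15, 5, c), (22, 7, 9, 7, 5, a), (22, 7, 9, 7, 5, c), (37, 7, 15, 22, 17, n)}
Keep only column(s) C, F: {(a, 2), (a, 7), (c, 2), (c, 7), (n, 7)}

{(a, 2), (a, 7), (c, 2), (c, 7), (n, 7)}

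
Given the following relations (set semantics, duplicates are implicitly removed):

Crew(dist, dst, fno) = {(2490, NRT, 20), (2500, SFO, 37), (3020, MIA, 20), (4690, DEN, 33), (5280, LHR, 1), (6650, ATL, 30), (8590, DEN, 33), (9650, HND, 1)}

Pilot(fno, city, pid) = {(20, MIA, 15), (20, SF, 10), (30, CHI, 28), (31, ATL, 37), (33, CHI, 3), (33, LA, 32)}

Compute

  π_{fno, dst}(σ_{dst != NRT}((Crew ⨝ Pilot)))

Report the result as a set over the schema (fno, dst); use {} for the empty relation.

Joining Crew and Pilot on fno yields {(2490, NRT, 20, MIA, 15), (2490, NRT, 20, SF, 10), (3020, MIA, 20, MIA, 15), (3020, MIA, 20, SF, 10), (4690, DEN, 33, CHI, 3), (4690, DEN, 33, LA, 32), (6650, ATL, 30, CHI, 28), (8590, DEN, 33, CHI, 3), (8590, DEN, 33, LA, 32)}.
Filtering on dst != NRT leaves {(3020, MIA, 20, MIA, 15), (3020, MIA, 20, SF, 10), (4690, DEN, 33, CHI, 3), (4690, DEN, 33, LA, 32), (6650, ATL, 30, CHI, 28), (8590, DEN, 33, CHI, 3), (8590, DEN, 33, LA, 32)}.
Projecting to fno, dst (4 duplicate(s) eliminated): {(20, MIA), (30, ATL), (33, DEN)}

{(20, MIA), (30, ATL), (33, DEN)}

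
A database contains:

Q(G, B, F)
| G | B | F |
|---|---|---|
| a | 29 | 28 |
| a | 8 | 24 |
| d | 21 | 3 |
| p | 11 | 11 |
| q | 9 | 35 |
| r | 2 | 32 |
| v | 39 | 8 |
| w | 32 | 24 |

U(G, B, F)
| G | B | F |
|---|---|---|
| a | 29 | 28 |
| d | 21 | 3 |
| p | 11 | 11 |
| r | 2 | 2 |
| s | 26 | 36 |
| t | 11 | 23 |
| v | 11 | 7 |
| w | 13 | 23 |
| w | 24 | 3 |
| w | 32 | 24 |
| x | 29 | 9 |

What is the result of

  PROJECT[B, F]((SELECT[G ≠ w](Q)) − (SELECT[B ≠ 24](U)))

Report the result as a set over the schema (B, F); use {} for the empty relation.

σ[G ≠ w]: keep tuples satisfying G ≠ w → {(a, 29, 28), (a, 8, 24), (d, 21, 3), (p, 11, 11), (q, 9, 35), (r, 2, 32), (v, 39, 8)}
σ[B ≠ 24]: keep tuples satisfying B ≠ 24 → {(a, 29, 28), (d, 21, 3), (p, 11, 11), (r, 2, 2), (s, 26, 36), (t, 11, 23), (v, 11, 7), (w, 13, 23), (w, 32, 24), (x, 29, 9)}
Set difference of the two operands is {(a, 8, 24), (q, 9, 35), (r, 2, 32), (v, 39, 8)}.
π_{B, F} gives {(2, 32), (39, 8), (8, 24), (9, 35)}.

{(2, 32), (39, 8), (8, 24), (9, 35)}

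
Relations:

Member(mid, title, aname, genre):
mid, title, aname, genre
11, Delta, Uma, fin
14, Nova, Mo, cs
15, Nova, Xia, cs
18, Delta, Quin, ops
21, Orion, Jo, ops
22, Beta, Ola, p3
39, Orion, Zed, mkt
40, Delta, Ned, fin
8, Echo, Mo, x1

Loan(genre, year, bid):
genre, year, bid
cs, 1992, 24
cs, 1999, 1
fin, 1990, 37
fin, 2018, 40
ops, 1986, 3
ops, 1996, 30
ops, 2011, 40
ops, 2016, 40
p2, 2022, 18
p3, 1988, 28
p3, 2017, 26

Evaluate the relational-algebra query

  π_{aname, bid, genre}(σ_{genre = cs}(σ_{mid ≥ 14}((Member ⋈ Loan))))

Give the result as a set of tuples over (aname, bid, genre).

{(Mo, 1, cs), (Mo, 24, cs), (Xia, 1, cs), (Xia, 24, cs)}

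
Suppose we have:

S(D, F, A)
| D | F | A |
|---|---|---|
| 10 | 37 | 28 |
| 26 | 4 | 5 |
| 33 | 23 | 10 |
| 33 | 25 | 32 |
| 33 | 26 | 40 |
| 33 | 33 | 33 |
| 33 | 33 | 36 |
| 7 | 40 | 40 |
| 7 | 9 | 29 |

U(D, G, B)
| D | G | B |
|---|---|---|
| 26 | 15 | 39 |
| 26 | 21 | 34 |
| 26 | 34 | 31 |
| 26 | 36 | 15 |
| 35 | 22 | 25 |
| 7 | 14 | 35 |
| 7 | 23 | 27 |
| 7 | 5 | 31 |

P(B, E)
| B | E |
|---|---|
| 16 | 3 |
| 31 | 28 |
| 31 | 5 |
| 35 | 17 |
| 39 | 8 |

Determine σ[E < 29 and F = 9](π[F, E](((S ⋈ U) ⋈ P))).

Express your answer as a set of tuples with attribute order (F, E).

{(9, 17), (9, 28), (9, 5)}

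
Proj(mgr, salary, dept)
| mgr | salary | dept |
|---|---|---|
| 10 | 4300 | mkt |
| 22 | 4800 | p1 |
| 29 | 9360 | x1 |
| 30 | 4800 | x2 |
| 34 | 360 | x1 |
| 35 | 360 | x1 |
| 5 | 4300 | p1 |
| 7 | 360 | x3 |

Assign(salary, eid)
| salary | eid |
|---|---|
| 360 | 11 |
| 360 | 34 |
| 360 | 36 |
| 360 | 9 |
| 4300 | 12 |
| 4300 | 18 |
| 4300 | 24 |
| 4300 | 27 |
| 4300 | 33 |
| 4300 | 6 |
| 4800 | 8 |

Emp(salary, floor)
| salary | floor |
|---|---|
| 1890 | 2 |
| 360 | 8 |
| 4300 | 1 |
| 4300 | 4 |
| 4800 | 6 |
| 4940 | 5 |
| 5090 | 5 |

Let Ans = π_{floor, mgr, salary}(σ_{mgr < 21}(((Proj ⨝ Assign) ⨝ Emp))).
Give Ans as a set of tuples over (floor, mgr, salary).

{(1, 10, 4300), (1, 5, 4300), (4, 10, 4300), (4, 5, 4300), (8, 7, 360)}

Proj ⋈ Assign (natural join on salary): {(10, 4300, mkt, 12), (10, 4300, mkt, 18), (10, 4300, mkt, 24), (10, 4300, mkt, 27), (10, 4300, mkt, 33), (10, 4300, mkt, 6), (22, 4800, p1, 8), (30, 4800, x2, 8), (34, 360, x1, 11), (34, 360, x1, 34), (34, 360, x1, 36), (34, 360, x1, 9), (35, 360, x1, 11), (35, 360, x1, 34), (35, 360, x1, 36), (35, 360, x1, 9), (5, 4300, p1, 12), (5, 4300, p1, 18), (5, 4300, p1, 24), (5, 4300, p1, 27), (5, 4300, p1, 33), (5, 4300, p1, 6), (7, 360, x3, 11), (7, 360, x3, 34), (7, 360, x3, 36), (7, 360, x3, 9)}
(Proj ⨝ Assign) ⋈ Emp (natural join on salary): {(10, 4300, mkt, 12, 1), (10, 4300, mkt, 12, 4), (10, 4300, mkt, 18, 1), (10, 4300, mkt, 18, 4), (10, 4300, mkt, 24, 1), (10, 4300, mkt, 24, 4), (10, 4300, mkt, 27, 1), (10, 4300, mkt, 27, 4), (10, 4300, mkt, 33, 1), (10, 4300, mkt, 33, 4), (10, 4300, mkt, 6, 1), (10, 4300, mkt, 6, 4), (22, 4800, p1, 8, 6), (30, 4800, x2, 8, 6), (34, 360, x1, 11, 8), (34, 360, x1, 34, 8), (34, 360, x1, 36, 8), (34, 360, x1, 9, 8), (35, 360, x1, 11, 8), (35, 360, x1, 34, 8), (35, 360, x1, 36, 8), (35, 360, x1, 9, 8), (5, 4300, p1, 12, 1), (5, 4300, p1, 12, 4), (5, 4300, p1, 18, 1), (5, 4300, p1, 18, 4), (5, 4300, p1, 24, 1), (5, 4300, p1, 24, 4), (5, 4300, p1, 27, 1), (5, 4300, p1, 27, 4), (5, 4300, p1, 33, 1), (5, 4300, p1, 33, 4), (5, 4300, p1, 6, 1), (5, 4300, p1, 6, 4), (7, 360, x3, 11, 8), (7, 360, x3, 34, 8), (7, 360, x3, 36, 8), (7, 360, x3, 9, 8)}
σ[mgr < 21]: keep tuples satisfying mgr < 21 → {(10, 4300, mkt, 12, 1), (10, 4300, mkt, 12, 4), (10, 4300, mkt, 18, 1), (10, 4300, mkt, 18, 4), (10, 4300, mkt, 24, 1), (10, 4300, mkt, 24, 4), (10, 4300, mkt, 27, 1), (10, 4300, mkt, 27, 4), (10, 4300, mkt, 33, 1), (10, 4300, mkt, 33, 4), (10, 4300, mkt, 6, 1), (10, 4300, mkt, 6, 4), (5, 4300, p1, 12, 1), (5, 4300, p1, 12, 4), (5, 4300, p1, 18, 1), (5, 4300, p1, 18, 4), (5, 4300, p1, 24, 1), (5, 4300, p1, 24, 4), (5, 4300, p1, 27, 1), (5, 4300, p1, 27, 4), (5, 4300, p1, 33, 1), (5, 4300, p1, 33, 4), (5, 4300, p1, 6, 1), (5, 4300, p1, 6, 4), (7, 360, x3, 11, 8), (7, 360, x3, 34, 8), (7, 360, x3, 36, 8), (7, 360, x3, 9, 8)}
Projecting to floor, mgr, salary (23 duplicate(s) eliminated): {(1, 10, 4300), (1, 5, 4300), (4, 10, 4300), (4, 5, 4300), (8, 7, 360)}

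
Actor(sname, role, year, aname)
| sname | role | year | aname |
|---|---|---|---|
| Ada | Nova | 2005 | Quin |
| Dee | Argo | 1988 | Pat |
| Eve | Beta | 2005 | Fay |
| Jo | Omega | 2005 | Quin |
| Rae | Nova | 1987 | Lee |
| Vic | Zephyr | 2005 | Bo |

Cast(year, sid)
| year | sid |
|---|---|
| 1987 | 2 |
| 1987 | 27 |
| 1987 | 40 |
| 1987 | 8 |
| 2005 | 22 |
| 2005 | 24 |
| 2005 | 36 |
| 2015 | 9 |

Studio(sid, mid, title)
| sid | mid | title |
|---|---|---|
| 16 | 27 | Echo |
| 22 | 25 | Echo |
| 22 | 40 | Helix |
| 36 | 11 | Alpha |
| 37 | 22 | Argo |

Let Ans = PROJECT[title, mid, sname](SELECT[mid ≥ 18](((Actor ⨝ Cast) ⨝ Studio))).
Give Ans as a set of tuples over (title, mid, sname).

{(Echo, 25, Ada), (Echo, 25, Eve), (Echo, 25, Jo), (Echo, 25, Vic), (Helix, 40, Ada), (Helix, 40, Eve), (Helix, 40, Jo), (Helix, 40, Vic)}

Natural join on year: {(Ada, Nova, 2005, Quin, 22), (Ada, Nova, 2005, Quin, 24), (Ada, Nova, 2005, Quin, 36), (Eve, Beta, 2005, Fay, 22), (Eve, Beta, 2005, Fay, 24), (Eve, Beta, 2005, Fay, 36), (Jo, Omega, 2005, Quin, 22), (Jo, Omega, 2005, Quin, 24), (Jo, Omega, 2005, Quin, 36), (Rae, Nova, 1987, Lee, 2), (Rae, Nova, 1987, Lee, 27), (Rae, Nova, 1987, Lee, 40), (Rae, Nova, 1987, Lee, 8), (Vic, Zephyr, 2005, Bo, 22), (Vic, Zephyr, 2005, Bo, 24), (Vic, Zephyr, 2005, Bo, 36)}
Natural join on sid: {(Ada, Nova, 2005, Quin, 22, 25, Echo), (Ada, Nova, 2005, Quin, 22, 40, Helix), (Ada, Nova, 2005, Quin, 36, 11, Alpha), (Eve, Beta, 2005, Fay, 22, 25, Echo), (Eve, Beta, 2005, Fay, 22, 40, Helix), (Eve, Beta, 2005, Fay, 36, 11, Alpha), (Jo, Omega, 2005, Quin, 22, 25, Echo), (Jo, Omega, 2005, Quin, 22, 40, Helix), (Jo, Omega, 2005, Quin, 36, 11, Alpha), (Vic, Zephyr, 2005, Bo, 22, 25, Echo), (Vic, Zephyr, 2005, Bo, 22, 40, Helix), (Vic, Zephyr, 2005, Bo, 36, 11, Alpha)}
Apply σ_{mid ≥ 18}; surviving tuples: {(Ada, Nova, 2005, Quin, 22, 25, Echo), (Ada, Nova, 2005, Quin, 22, 40, Helix), (Eve, Beta, 2005, Fay, 22, 25, Echo), (Eve, Beta, 2005, Fay, 22, 40, Helix), (Jo, Omega, 2005, Quin, 22, 25, Echo), (Jo, Omega, 2005, Quin, 22, 40, Helix), (Vic, Zephyr, 2005, Bo, 22, 25, Echo), (Vic, Zephyr, 2005, Bo, 22, 40, Helix)}
Projecting to title, mid, sname: {(Echo, 25, Ada), (Echo, 25, Eve), (Echo, 25, Jo), (Echo, 25, Vic), (Helix, 40, Ada), (Helix, 40, Eve), (Helix, 40, Jo), (Helix, 40, Vic)}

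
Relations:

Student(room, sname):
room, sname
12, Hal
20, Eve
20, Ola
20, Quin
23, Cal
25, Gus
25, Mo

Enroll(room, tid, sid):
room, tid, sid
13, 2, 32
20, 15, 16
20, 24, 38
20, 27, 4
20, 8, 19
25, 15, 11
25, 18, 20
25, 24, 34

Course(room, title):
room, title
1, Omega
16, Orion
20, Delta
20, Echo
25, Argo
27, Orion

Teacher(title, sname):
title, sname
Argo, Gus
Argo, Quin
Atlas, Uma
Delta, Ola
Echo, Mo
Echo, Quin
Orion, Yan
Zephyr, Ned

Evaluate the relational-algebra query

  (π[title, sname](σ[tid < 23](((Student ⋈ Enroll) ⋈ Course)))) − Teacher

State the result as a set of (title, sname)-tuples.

Joining Student and Enroll on room yields {(20, Eve, 15, 16), (20, Eve, 24, 38), (20, Eve, 27, 4), (20, Eve, 8, 19), (20, Ola, 15, 16), (20, Ola, 24, 38), (20, Ola, 27, 4), (20, Ola, 8, 19), (20, Quin, 15, 16), (20, Quin, 24, 38), (20, Quin, 27, 4), (20, Quin, 8, 19), (25, Gus, 15, 11), (25, Gus, 18, 20), (25, Gus, 24, 34), (25, Mo, 15, 11), (25, Mo, 18, 20), (25, Mo, 24, 34)}.
Joining (Student ⋈ Enroll) and Course on room yields {(20, Eve, 15, 16, Delta), (20, Eve, 15, 16, Echo), (20, Eve, 24, 38, Delta), (20, Eve, 24, 38, Echo), (20, Eve, 27, 4, Delta), (20, Eve, 27, 4, Echo), (20, Eve, 8, 19, Delta), (20, Eve, 8, 19, Echo), (20, Ola, 15, 16, Delta), (20, Ola, 15, 16, Echo), (20, Ola, 24, 38, Delta), (20, Ola, 24, 38, Echo), (20, Ola, 27, 4, Delta), (20, Ola, 27, 4, Echo), (20, Ola, 8, 19, Delta), (20, Ola, 8, 19, Echo), (20, Quin, 15, 16, Delta), (20, Quin, 15, 16, Echo), (20, Quin, 24, 38, Delta), (20, Quin, 24, 38, Echo), (20, Quin, 27, 4, Delta), (20, Quin, 27, 4, Echo), (20, Quin, 8, 19, Delta), (20, Quin, 8, 19, Echo), (25, Gus, 15, 11, Argo), (25, Gus, 18, 20, Argo), (25, Gus, 24, 34, Argo), (25, Mo, 15, 11, Argo), (25, Mo, 18, 20, Argo), (25, Mo, 24, 34, Argo)}.
σ[tid < 23]: keep tuples satisfying tid < 23 → {(20, Eve, 15, 16, Delta), (20, Eve, 15, 16, Echo), (20, Eve, 8, 19, Delta), (20, Eve, 8, 19, Echo), (20, Ola, 15, 16, Delta), (20, Ola, 15, 16, Echo), (20, Ola, 8, 19, Delta), (20, Ola, 8, 19, Echo), (20, Quin, 15, 16, Delta), (20, Quin, 15, 16, Echo), (20, Quin, 8, 19, Delta), (20, Quin, 8, 19, Echo), (25, Gus, 15, 11, Argo), (25, Gus, 18, 20, Argo), (25, Mo, 15, 11, Argo), (25, Mo, 18, 20, Argo)}
π[title, sname]: project onto (title, sname) (8 duplicate(s) eliminated) → {(Argo, Gus), (Argo, Mo), (Delta, Eve), (Delta, Ola), (Delta, Quin), (Echo, Eve), (Echo, Ola), (Echo, Quin)}
Set difference of the two operands is {(Argo, Mo), (Delta, Eve), (Delta, Quin), (Echo, Eve), (Echo, Ola)}.

{(Argo, Mo), (Delta, Eve), (Delta, Quin), (Echo, Eve), (Echo, Ola)}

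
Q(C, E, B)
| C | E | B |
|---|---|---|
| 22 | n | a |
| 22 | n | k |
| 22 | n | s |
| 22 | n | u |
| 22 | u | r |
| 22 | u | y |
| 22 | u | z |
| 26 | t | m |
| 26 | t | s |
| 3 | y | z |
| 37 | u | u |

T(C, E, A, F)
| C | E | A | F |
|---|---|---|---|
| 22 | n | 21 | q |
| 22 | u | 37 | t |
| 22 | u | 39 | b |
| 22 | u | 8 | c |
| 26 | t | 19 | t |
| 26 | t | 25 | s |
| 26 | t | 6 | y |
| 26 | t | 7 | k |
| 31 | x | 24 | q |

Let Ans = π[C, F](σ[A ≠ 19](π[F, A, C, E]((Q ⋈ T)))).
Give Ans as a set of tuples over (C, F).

{(22, b), (22, c), (22, q), (22, t), (26, k), (26, s), (26, y)}

Natural join on C, E: {(22, n, a, 21, q), (22, n, k, 21, q), (22, n, s, 21, q), (22, n, u, 21, q), (22, u, r, 37, t), (22, u, r, 39, b), (22, u, r, 8, c), (22, u, y, 37, t), (22, u, y, 39, b), (22, u, y, 8, c), (22, u, z, 37, t), (22, u, z, 39, b), (22, u, z, 8, c), (26, t, m, 19, t), (26, t, m, 25, s), (26, t, m, 6, y), (26, t, m, 7, k), (26, t, s, 19, t), (26, t, s, 25, s), (26, t, s, 6, y), (26, t, s, 7, k)}
π[F, A, C, E]: project onto (F, A, C, E) (13 duplicate(s) eliminated) → {(b, 39, 22, u), (c, 8, 22, u), (k, 7, 26, t), (q, 21, 22, n), (s, 25, 26, t), (t, 19, 26, t), (t, 37, 22, u), (y, 6, 26, t)}
σ[A ≠ 19]: keep tuples satisfying A ≠ 19 → {(b, 39, 22, u), (c, 8, 22, u), (k, 7, 26, t), (q, 21, 22, n), (s, 25, 26, t), (t, 37, 22, u), (y, 6, 26, t)}
π[C, F]: project onto (C, F) → {(22, b), (22, c), (22, q), (22, t), (26, k), (26, s), (26, y)}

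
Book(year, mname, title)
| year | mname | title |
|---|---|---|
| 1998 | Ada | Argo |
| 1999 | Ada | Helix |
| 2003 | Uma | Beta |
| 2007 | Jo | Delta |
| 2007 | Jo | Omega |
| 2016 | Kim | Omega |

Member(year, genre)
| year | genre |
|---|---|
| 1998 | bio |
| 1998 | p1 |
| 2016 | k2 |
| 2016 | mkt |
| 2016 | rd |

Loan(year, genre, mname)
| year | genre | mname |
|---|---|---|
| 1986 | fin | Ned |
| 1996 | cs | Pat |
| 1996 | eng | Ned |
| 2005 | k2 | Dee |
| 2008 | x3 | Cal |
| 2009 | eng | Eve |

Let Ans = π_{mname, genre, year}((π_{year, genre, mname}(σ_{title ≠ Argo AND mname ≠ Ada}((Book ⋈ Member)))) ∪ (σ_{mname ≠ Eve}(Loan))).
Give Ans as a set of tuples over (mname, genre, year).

{(Cal, x3, 2008), (Dee, k2, 2005), (Kim, k2, 2016), (Kim, mkt, 2016), (Kim, rd, 2016), (Ned, eng, 1996), (Ned, fin, 1986), (Pat, cs, 1996)}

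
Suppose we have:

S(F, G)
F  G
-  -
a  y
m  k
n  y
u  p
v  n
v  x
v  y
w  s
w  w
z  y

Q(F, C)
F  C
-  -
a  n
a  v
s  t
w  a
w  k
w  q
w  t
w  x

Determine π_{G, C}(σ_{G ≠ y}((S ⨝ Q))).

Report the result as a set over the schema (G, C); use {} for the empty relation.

S ⋈ Q (natural join on F): {(a, y, n), (a, y, v), (w, s, a), (w, s, k), (w, s, q), (w, s, t), (w, s, x), (w, w, a), (w, w, k), (w, w, q), (w, w, t), (w, w, x)}
σ[G ≠ y]: keep tuples satisfying G ≠ y → {(w, s, a), (w, s, k), (w, s, q), (w, s, t), (w, s, x), (w, w, a), (w, w, k), (w, w, q), (w, w, t), (w, w, x)}
Projecting to G, C: {(s, a), (s, k), (s, q), (s, t), (s, x), (w, a), (w, k), (w, q), (w, t), (w, x)}

{(s, a), (s, k), (s, q), (s, t), (s, x), (w, a), (w, k), (w, q), (w, t), (w, x)}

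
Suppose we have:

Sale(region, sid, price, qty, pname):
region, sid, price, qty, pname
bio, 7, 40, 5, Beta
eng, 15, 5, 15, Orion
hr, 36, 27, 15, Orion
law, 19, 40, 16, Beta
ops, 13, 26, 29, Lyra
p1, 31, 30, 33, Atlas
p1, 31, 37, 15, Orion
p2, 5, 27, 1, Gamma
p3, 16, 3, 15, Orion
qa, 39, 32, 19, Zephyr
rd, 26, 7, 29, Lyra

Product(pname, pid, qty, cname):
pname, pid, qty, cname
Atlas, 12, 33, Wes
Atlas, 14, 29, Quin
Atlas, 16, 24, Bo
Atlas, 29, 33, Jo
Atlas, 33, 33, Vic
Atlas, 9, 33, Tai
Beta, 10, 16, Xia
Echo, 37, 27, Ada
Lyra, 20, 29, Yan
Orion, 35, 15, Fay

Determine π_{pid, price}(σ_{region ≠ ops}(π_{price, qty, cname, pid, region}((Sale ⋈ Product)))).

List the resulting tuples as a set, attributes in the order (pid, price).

{(10, 40), (12, 30), (20, 7), (29, 30), (33, 30), (35, 27), (35, 3), (35, 37), (35, 5), (9, 30)}

Sale ⋈ Product (natural join on qty, pname): {(eng, 15, 5, 15, Orion, 35, Fay), (hr, 36, 27, 15, Orion, 35, Fay), (law, 19, 40, 16, Beta, 10, Xia), (ops, 13, 26, 29, Lyra, 20, Yan), (p1, 31, 30, 33, Atlas, 12, Wes), (p1, 31, 30, 33, Atlas, 29, Jo), (p1, 31, 30, 33, Atlas, 33, Vic), (p1, 31, 30, 33, Atlas, 9, Tai), (p1, 31, 37, 15, Orion, 35, Fay), (p3, 16, 3, 15, Orion, 35, Fay), (rd, 26, 7, 29, Lyra, 20, Yan)}
Keep only column(s) price, qty, cname, pid, region: {(26, 29, Yan, 20, ops), (27, 15, Fay, 35, hr), (3, 15, Fay, 35, p3), (30, 33, Jo, 29, p1), (30, 33, Tai, 9, p1), (30, 33, Vic, 33, p1), (30, 33, Wes, 12, p1), (37, 15, Fay, 35, p1), (40, 16, Xia, 10, law), (5, 15, Fay, 35, eng), (7, 29, Yan, 20, rd)}
Selection region ≠ ops: {(27, 15, Fay, 35, hr), (3, 15, Fay, 35, p3), (30, 33, Jo, 29, p1), (30, 33, Tai, 9, p1), (30, 33, Vic, 33, p1), (30, 33, Wes, 12, p1), (37, 15, Fay, 35, p1), (40, 16, Xia, 10, law), (5, 15, Fay, 35, eng), (7, 29, Yan, 20, rd)}
Keep only column(s) pid, price: {(10, 40), (12, 30), (20, 7), (29, 30), (33, 30), (35, 27), (35, 3), (35, 37), (35, 5), (9, 30)}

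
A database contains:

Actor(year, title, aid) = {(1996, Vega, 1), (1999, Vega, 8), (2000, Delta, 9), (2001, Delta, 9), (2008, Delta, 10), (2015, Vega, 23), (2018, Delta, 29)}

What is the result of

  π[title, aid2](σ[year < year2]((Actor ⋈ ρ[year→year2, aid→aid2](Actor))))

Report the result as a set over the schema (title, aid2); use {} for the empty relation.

{(Delta, 10), (Delta, 29), (Delta, 9), (Vega, 23), (Vega, 8)}

ρ[year→year2, aid→aid2]: schema becomes (year2, title, aid2); tuples unchanged.
Joining Actor and ρ[year→year2, aid→aid2](Actor) on title yields {(1996, Vega, 1, 1996, 1), (1996, Vega, 1, 1999, 8), (1996, Vega, 1, 2015, 23), (1999, Vega, 8, 1996, 1), (1999, Vega, 8, 1999, 8), (1999, Vega, 8, 2015, 23), (2000, Delta, 9, 2000, 9), (2000, Delta, 9, 2001, 9), (2000, Delta, 9, 2008, 10), (2000, Delta, 9, 2018, 29), (2001, Delta, 9, 2000, 9), (2001, Delta, 9, 2001, 9), (2001, Delta, 9, 2008, 10), (2001, Delta, 9, 2018, 29), (2008, Delta, 10, 2000, 9), (2008, Delta, 10, 2001, 9), (2008, Delta, 10, 2008, 10), (2008, Delta, 10, 2018, 29), (2015, Vega, 23, 1996, 1), (2015, Vega, 23, 1999, 8), (2015, Vega, 23, 2015, 23), (2018, Delta, 29, 2000, 9), (2018, Delta, 29, 2001, 9), (2018, Delta, 29, 2008, 10), (2018, Delta, 29, 2018, 29)}.
Selection year < year2: {(1996, Vega, 1, 1999, 8), (1996, Vega, 1, 2015, 23), (1999, Vega, 8, 2015, 23), (2000, Delta, 9, 2001, 9), (2000, Delta, 9, 2008, 10), (2000, Delta, 9, 2018, 29), (2001, Delta, 9, 2008, 10), (2001, Delta, 9, 2018, 29), (2008, Delta, 10, 2018, 29)}
Projecting to title, aid2 (4 duplicate(s) eliminated): {(Delta, 10), (Delta, 29), (Delta, 9), (Vega, 23), (Vega, 8)}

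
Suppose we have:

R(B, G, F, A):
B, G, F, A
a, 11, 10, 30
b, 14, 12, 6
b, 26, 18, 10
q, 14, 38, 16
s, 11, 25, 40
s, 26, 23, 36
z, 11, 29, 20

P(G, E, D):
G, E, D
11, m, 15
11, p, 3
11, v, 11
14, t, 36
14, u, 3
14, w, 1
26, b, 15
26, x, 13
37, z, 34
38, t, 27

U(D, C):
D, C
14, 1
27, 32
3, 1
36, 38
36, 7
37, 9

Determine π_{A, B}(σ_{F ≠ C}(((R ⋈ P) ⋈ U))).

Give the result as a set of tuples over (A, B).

{(16, q), (20, z), (30, a), (40, s), (6, b)}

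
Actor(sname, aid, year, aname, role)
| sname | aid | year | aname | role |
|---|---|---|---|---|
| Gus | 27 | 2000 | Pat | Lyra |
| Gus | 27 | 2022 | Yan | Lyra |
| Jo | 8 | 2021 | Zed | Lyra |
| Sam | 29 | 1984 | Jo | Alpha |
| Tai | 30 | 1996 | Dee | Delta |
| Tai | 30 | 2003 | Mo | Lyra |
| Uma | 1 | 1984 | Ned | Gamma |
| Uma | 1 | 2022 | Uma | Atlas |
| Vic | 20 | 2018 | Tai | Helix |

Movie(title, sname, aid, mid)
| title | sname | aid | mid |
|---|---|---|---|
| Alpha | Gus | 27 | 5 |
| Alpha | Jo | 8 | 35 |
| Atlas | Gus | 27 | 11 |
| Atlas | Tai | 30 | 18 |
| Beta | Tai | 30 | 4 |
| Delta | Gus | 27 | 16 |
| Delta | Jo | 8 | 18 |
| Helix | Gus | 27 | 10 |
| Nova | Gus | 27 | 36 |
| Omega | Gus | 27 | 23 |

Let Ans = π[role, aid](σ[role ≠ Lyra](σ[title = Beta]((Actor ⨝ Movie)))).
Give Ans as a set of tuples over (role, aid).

{(Delta, 30)}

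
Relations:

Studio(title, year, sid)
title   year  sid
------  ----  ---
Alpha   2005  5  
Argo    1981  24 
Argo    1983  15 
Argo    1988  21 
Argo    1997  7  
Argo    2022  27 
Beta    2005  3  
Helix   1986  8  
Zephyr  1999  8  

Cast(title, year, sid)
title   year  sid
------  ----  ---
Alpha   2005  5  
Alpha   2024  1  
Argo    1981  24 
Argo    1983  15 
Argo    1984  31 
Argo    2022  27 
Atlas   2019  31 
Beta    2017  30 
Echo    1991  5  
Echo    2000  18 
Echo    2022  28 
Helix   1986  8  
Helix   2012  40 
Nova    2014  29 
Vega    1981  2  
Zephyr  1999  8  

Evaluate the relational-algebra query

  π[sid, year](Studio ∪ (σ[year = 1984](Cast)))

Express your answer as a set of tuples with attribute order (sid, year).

{(15, 1983), (21, 1988), (24, 1981), (27, 2022), (3, 2005), (31, 1984), (5, 2005), (7, 1997), (8, 1986), (8, 1999)}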